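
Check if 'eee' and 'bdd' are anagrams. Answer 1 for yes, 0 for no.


Sort characters of 'eee': 'eee'
Sort characters of 'bdd': 'bdd'
Sorted forms differ -> they are NOT anagrams
Result: 0

0


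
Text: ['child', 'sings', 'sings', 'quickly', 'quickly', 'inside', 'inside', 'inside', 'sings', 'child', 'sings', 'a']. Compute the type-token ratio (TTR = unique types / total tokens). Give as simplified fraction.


Tokens: 12
Unique types: ('a', 'child', 'inside', 'quickly', 'sings') = 5
TTR = 5/12
Already in lowest terms.

5/12


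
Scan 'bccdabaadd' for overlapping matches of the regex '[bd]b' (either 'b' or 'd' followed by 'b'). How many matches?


Pattern: [bd]b means either 'b' or 'd' followed by 'b'.
Scanning 'bccdabaadd' position-by-position:
  Pos 0: window 'bc' -> no
  Pos 1: window 'cc' -> no
  Pos 2: window 'cd' -> no
  Pos 3: window 'da' -> no
  Pos 4: window 'ab' -> no
  Pos 5: window 'ba' -> no
  Pos 6: window 'aa' -> no
  Pos 7: window 'ad' -> no
  Pos 8: window 'dd' -> no
  Pos 9: window 'd' -> no
Total matches: 0

0


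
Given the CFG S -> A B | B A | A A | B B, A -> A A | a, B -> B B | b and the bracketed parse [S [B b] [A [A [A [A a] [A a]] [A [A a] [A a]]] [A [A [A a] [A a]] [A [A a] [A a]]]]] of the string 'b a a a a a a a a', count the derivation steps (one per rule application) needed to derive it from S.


Every bracketed nonterminal node [X ...] in the tree is produced by exactly one rule application.
Reading the tree off as a leftmost derivation:
  Step 1: S  =>  B A   (applied S -> B A)
  Step 2: B A  =>  b A   (applied B -> b)
  Step 3: b A  =>  b A A   (applied A -> A A)
  Step 4: b A A  =>  b A A A   (applied A -> A A)
  Step 5: b A A A  =>  b A A A A   (applied A -> A A)
  Step 6: b A A A A  =>  b a A A A   (applied A -> a)
  Step 7: b a A A A  =>  b a a A A   (applied A -> a)
  Step 8: b a a A A  =>  b a a A A A   (applied A -> A A)
  Step 9: b a a A A A  =>  b a a a A A   (applied A -> a)
  Step 10: b a a a A A  =>  b a a a a A   (applied A -> a)
  Step 11: b a a a a A  =>  b a a a a A A   (applied A -> A A)
  Step 12: b a a a a A A  =>  b a a a a A A A   (applied A -> A A)
  Step 13: b a a a a A A A  =>  b a a a a a A A   (applied A -> a)
  Step 14: b a a a a a A A  =>  b a a a a a a A   (applied A -> a)
  Step 15: b a a a a a a A  =>  b a a a a a a A A   (applied A -> A A)
  Step 16: b a a a a a a A A  =>  b a a a a a a a A   (applied A -> a)
  Step 17: b a a a a a a a A  =>  b a a a a a a a a   (applied A -> a)
Final yield: b a a a a a a a a
Total rewrite steps: 17

17


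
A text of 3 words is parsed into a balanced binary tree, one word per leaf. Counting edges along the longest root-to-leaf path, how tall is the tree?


In a balanced binary tree with n leaves the deepest leaf is ceil(log2(n)) edges below the root.
log2(3) = 1.5850
ceil(1.5850) = 2
height (edges) = 2

2


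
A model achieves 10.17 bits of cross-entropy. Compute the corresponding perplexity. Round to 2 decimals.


Perplexity formula: PP = 2^H
H = 10.17
PP = 2^10.17
Decompose: 2^10.17 = 2^10 * 2^0.17
2^10 = 1024, 2^0.17 ~ 1.1250585
PP ~ 1024 * 1.1250585 = 1152.0599040
Rounded to 2 decimals: 1152.06

1152.06


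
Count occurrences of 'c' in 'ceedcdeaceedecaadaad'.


Scanning 'ceedcdeaceedecaadaad' for 'c':
  Position 0: 'c' -> MATCH (count: 1)
  Position 4: 'c' -> MATCH (count: 2)
  Position 8: 'c' -> MATCH (count: 3)
  Position 13: 'c' -> MATCH (count: 4)
Total occurrences of 'c': 4

4


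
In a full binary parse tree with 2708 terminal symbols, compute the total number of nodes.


Leaf nodes (terminals): 2708
Internal nodes = n - 1 = 2708 - 1 = 2707
Total = leaves + internal = 2708 + 2707 = 5415

5415


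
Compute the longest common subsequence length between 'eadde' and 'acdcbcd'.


DP table for LCS of 'eadde' and 'acdcbcd':
       a  c  d  c  b  c  d
    0  0  0  0  0  0  0  0
  e 0  0  0  0  0  0  0  0
  a 0  1  1  1  1  1  1  1
  d 0  1  1  2  2  2  2  2
  d 0  1  1  2  2  2  2  3
  e 0  1  1  2  2  2  2  3
LCS: 'add'
LCS length = 3

3


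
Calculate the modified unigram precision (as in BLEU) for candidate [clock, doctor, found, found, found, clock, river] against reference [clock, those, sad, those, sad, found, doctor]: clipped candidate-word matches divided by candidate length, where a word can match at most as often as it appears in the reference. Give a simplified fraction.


Reference word counts: {'clock': 1, 'doctor': 1, 'found': 1, 'sad': 2, 'those': 2}
Checking each candidate word (with clipping):
  'clock' -> in reference (ref count 1, used 1/1) -> match (matches: 1)
  'doctor' -> in reference (ref count 1, used 1/1) -> match (matches: 2)
  'found' -> in reference (ref count 1, used 1/1) -> match (matches: 3)
  'found' -> ref count 1 already used up (1/1) -> clipped, no match (matches: 3)
  'found' -> ref count 1 already used up (1/1) -> clipped, no match (matches: 3)
  'clock' -> ref count 1 already used up (1/1) -> clipped, no match (matches: 3)
  'river' -> not in reference -> no match (matches: 3)
Clipped matches: 3, Candidate length: 7
Precision = 3/7

3/7


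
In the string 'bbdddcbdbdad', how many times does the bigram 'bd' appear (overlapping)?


Scanning 'bbdddcbdbdad' for bigram 'bd':
  Position 0: 'bb' -> no
  Position 1: 'bd' -> MATCH
  Position 2: 'dd' -> no
  Position 3: 'dd' -> no
  Position 4: 'dc' -> no
  Position 5: 'cb' -> no
  Position 6: 'bd' -> MATCH
  Position 7: 'db' -> no
  Position 8: 'bd' -> MATCH
  Position 9: 'da' -> no
  Position 10: 'ad' -> no
Total matches: 3

3


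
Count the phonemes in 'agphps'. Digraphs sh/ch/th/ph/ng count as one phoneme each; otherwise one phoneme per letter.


Parsing 'agphps' greedily, digraphs first:
  'a' -> vowel phoneme (phonemes so far: 1)
  'g' -> consonant phoneme (phonemes so far: 2)
  'ph' -> digraph (1 consonant phoneme) (phonemes so far: 3)
  'p' -> consonant phoneme (phonemes so far: 4)
  's' -> consonant phoneme (phonemes so far: 5)
Total phonemes: 5

5


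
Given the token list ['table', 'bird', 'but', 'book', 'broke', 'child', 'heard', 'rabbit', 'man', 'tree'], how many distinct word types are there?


Listing all tokens and tracking unique types:
  Token 1: 'table' -> NEW (unique so far: 1)
  Token 2: 'bird' -> NEW (unique so far: 2)
  Token 3: 'but' -> NEW (unique so far: 3)
  Token 4: 'book' -> NEW (unique so far: 4)
  Token 5: 'broke' -> NEW (unique so far: 5)
  Token 6: 'child' -> NEW (unique so far: 6)
  Token 7: 'heard' -> NEW (unique so far: 7)
  Token 8: 'rabbit' -> NEW (unique so far: 8)
  Token 9: 'man' -> NEW (unique so far: 9)
  Token 10: 'tree' -> NEW (unique so far: 10)
Unique types: ('bird', 'book', 'broke', 'but', 'child', 'heard', 'man', 'rabbit', 'table', 'tree')
Vocabulary size: 10

10


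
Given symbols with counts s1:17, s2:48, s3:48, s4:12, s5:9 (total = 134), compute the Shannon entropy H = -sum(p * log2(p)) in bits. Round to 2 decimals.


Computing entropy H = -sum(p_i * log2(p_i)):
  s1: p = 17/134 = 0.1269, -p*log2(p) = 0.3779
  s2: p = 48/134 = 0.3582, -p*log2(p) = 0.5306
  s3: p = 48/134 = 0.3582, -p*log2(p) = 0.5306
  s4: p = 12/134 = 0.0896, -p*log2(p) = 0.3117
  s5: p = 9/134 = 0.0672, -p*log2(p) = 0.2617
H = sum of terms = 2.0125
Rounded to 2 decimals: 2.01

2.01


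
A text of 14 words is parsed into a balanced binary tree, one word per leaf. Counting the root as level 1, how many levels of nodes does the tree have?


In a balanced binary tree with n leaves the deepest leaf is ceil(log2(n)) edges below the root,
so counting node levels inclusive of root and leaves gives ceil(log2(n)) + 1 levels.
log2(14) = 3.8074
ceil(3.8074) = 4
levels = 4 + 1 = 5

5


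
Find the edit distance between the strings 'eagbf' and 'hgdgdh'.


Building DP table for s1='eagbf' (len 5) and s2='hgdgdh' (len 6):
       h  g  d  g  d  h
    0  1  2  3  4  5  6
  e 1  1  2  3  4  5  6
  a 2  2  2  3  4  5  6
  g 3  3  2  3  3  4  5
  b 4  4  3  3  4  4  5
  f 5  5  4  4  4  5  5
Edit distance = dp[5][6] = 5

5


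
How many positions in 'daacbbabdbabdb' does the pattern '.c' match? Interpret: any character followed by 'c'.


Pattern: .c means any character followed by 'c'.
Scanning 'daacbbabdbabdb' position-by-position:
  Pos 0: window 'da' -> no
  Pos 1: window 'aa' -> no
  Pos 2: window 'ac' -> MATCH
  Pos 3: window 'cb' -> no
  Pos 4: window 'bb' -> no
  Pos 5: window 'ba' -> no
  Pos 6: window 'ab' -> no
  Pos 7: window 'bd' -> no
  Pos 8: window 'db' -> no
  Pos 9: window 'ba' -> no
  Pos 10: window 'ab' -> no
  Pos 11: window 'bd' -> no
  Pos 12: window 'db' -> no
  Pos 13: window 'b' -> no
Total matches: 1

1


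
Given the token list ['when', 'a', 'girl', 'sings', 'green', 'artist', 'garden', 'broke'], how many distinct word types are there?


Listing all tokens and tracking unique types:
  Token 1: 'when' -> NEW (unique so far: 1)
  Token 2: 'a' -> NEW (unique so far: 2)
  Token 3: 'girl' -> NEW (unique so far: 3)
  Token 4: 'sings' -> NEW (unique so far: 4)
  Token 5: 'green' -> NEW (unique so far: 5)
  Token 6: 'artist' -> NEW (unique so far: 6)
  Token 7: 'garden' -> NEW (unique so far: 7)
  Token 8: 'broke' -> NEW (unique so far: 8)
Unique types: ('a', 'artist', 'broke', 'garden', 'girl', 'green', 'sings', 'when')
Vocabulary size: 8

8


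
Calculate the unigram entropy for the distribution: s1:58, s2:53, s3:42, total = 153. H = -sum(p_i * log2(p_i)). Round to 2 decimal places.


Computing entropy H = -sum(p_i * log2(p_i)):
  s1: p = 58/153 = 0.3791, -p*log2(p) = 0.5305
  s2: p = 53/153 = 0.3464, -p*log2(p) = 0.5298
  s3: p = 42/153 = 0.2745, -p*log2(p) = 0.5120
H = sum of terms = 1.5723
Rounded to 2 decimals: 1.57

1.57


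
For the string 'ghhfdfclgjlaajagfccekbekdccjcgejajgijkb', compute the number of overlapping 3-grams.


String 'ghhfdfclgjlaajagfccekbekdccjcgejajgijkb' has length L = 39.
Number of overlapping n-grams = L - n + 1
Substituting: 39 - 3 + 1 = 37

37


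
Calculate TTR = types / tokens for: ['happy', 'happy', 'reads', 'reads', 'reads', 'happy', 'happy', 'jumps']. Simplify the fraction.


Tokens: 8
Unique types: ('happy', 'jumps', 'reads') = 3
TTR = 3/8
Already in lowest terms.

3/8


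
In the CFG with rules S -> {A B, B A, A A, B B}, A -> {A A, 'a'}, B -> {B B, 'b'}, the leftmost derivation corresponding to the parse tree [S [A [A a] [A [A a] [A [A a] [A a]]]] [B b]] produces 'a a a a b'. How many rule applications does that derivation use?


Every bracketed nonterminal node [X ...] in the tree is produced by exactly one rule application.
Reading the tree off as a leftmost derivation:
  Step 1: S  =>  A B   (applied S -> A B)
  Step 2: A B  =>  A A B   (applied A -> A A)
  Step 3: A A B  =>  a A B   (applied A -> a)
  Step 4: a A B  =>  a A A B   (applied A -> A A)
  Step 5: a A A B  =>  a a A B   (applied A -> a)
  Step 6: a a A B  =>  a a A A B   (applied A -> A A)
  Step 7: a a A A B  =>  a a a A B   (applied A -> a)
  Step 8: a a a A B  =>  a a a a B   (applied A -> a)
  Step 9: a a a a B  =>  a a a a b   (applied B -> b)
Final yield: a a a a b
Total rewrite steps: 9

9


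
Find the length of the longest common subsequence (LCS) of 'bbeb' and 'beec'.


DP table for LCS of 'bbeb' and 'beec':
       b  e  e  c
    0  0  0  0  0
  b 0  1  1  1  1
  b 0  1  1  1  1
  e 0  1  2  2  2
  b 0  1  2  2  2
LCS: 'be'
LCS length = 2

2


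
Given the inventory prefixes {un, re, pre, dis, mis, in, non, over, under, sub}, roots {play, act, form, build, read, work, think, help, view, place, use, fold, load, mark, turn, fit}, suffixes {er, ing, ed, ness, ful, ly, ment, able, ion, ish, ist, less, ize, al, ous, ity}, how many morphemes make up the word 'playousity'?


Segmenting 'playousity' against the inventory:
  'play' -> root (morpheme 1)
  'ous' -> suffix (morpheme 2)
  'ity' -> suffix (morpheme 3)
Total morphemes: 3

3


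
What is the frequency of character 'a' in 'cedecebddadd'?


Scanning 'cedecebddadd' for 'a':
  Position 9: 'a' -> MATCH (count: 1)
Total occurrences of 'a': 1

1


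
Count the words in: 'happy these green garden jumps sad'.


Counting words by splitting on spaces:
  Word 1: 'happy'
  Word 2: 'these'
  Word 3: 'green'
  Word 4: 'garden'
  Word 5: 'jumps'
  Word 6: 'sad'
Total words: 6

6


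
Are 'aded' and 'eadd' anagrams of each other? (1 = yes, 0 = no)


Sort characters of 'aded': 'adde'
Sort characters of 'eadd': 'adde'
Sorted forms match -> they ARE anagrams
Result: 1

1


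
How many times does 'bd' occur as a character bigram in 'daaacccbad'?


Scanning 'daaacccbad' for bigram 'bd':
  Position 0: 'da' -> no
  Position 1: 'aa' -> no
  Position 2: 'aa' -> no
  Position 3: 'ac' -> no
  Position 4: 'cc' -> no
  Position 5: 'cc' -> no
  Position 6: 'cb' -> no
  Position 7: 'ba' -> no
  Position 8: 'ad' -> no
Total matches: 0

0


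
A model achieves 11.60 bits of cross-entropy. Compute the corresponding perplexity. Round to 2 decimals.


Perplexity formula: PP = 2^H
H = 11.60
PP = 2^11.60
Decompose: 2^11.60 = 2^11 * 2^0.60
2^11 = 2048, 2^0.60 ~ 1.5157166
PP ~ 2048 * 1.5157166 = 3104.1875968
Rounded to 2 decimals: 3104.19

3104.19


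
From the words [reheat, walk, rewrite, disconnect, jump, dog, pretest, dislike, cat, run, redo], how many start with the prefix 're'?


Checking each word for prefix 're':
  'reheat' -> YES, starts with 're' (count: 1)
  'walk' -> no (count: 1)
  'rewrite' -> YES, starts with 're' (count: 2)
  'disconnect' -> no (count: 2)
  'jump' -> no (count: 2)
  'dog' -> no (count: 2)
  'pretest' -> no (count: 2)
  'dislike' -> no (count: 2)
  'cat' -> no (count: 2)
  'run' -> no (count: 2)
  'redo' -> YES, starts with 're' (count: 3)
Total with prefix 're': 3

3


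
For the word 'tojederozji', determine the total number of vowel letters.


Scanning each character of 'tojederozji':
  Position 1: 't' -> consonant (running count: 0)
  Position 2: 'o' -> vowel (running count: 1)
  Position 3: 'j' -> consonant (running count: 1)
  Position 4: 'e' -> vowel (running count: 2)
  Position 5: 'd' -> consonant (running count: 2)
  Position 6: 'e' -> vowel (running count: 3)
  Position 7: 'r' -> consonant (running count: 3)
  Position 8: 'o' -> vowel (running count: 4)
  Position 9: 'z' -> consonant (running count: 4)
  Position 10: 'j' -> consonant (running count: 4)
  Position 11: 'i' -> vowel (running count: 5)
Total vowels: 5

5


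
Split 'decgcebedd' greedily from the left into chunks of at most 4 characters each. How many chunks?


'decgcebedd' has 10 characters.
Chunking with max size 4:
  Chunk 1: 'decg' (positions 0-3)
  Chunk 2: 'cebe' (positions 4-7)
  Chunk 3: 'dd' (positions 8-9)
Total chunks: ceil(10 / 4) = 3

3


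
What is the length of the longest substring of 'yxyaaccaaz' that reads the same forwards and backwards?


Scanning 'yxyaaccaaz' for palindromic substrings.
Substring at positions 3-8: 'aaccaa'.
Check: reverse('aaccaa') = 'aaccaa' -> palindrome confirmed.
Neighbouring characters ('y' / 'z') break symmetry, so it cannot extend further.
No longer palindromic substring exists; longest length = 6

6


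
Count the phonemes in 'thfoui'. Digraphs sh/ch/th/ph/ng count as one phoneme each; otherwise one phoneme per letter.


Parsing 'thfoui' greedily, digraphs first:
  'th' -> digraph (1 consonant phoneme) (phonemes so far: 1)
  'f' -> consonant phoneme (phonemes so far: 2)
  'o' -> vowel phoneme (phonemes so far: 3)
  'u' -> vowel phoneme (phonemes so far: 4)
  'i' -> vowel phoneme (phonemes so far: 5)
Total phonemes: 5

5


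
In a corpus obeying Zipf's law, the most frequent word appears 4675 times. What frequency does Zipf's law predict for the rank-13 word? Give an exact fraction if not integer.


Zipf's law: freq(rank) = f1 / rank
f1 = 4675, rank = 13
freq = 4675 / 13
GCD(4675, 13) = 1
Simplified: 4675/13

4675/13


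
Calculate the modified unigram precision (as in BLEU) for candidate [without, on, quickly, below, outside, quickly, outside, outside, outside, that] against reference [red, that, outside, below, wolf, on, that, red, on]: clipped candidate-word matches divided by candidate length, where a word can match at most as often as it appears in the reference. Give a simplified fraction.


Reference word counts: {'below': 1, 'on': 2, 'outside': 1, 'red': 2, 'that': 2, 'wolf': 1}
Checking each candidate word (with clipping):
  'without' -> not in reference -> no match (matches: 0)
  'on' -> in reference (ref count 2, used 1/2) -> match (matches: 1)
  'quickly' -> not in reference -> no match (matches: 1)
  'below' -> in reference (ref count 1, used 1/1) -> match (matches: 2)
  'outside' -> in reference (ref count 1, used 1/1) -> match (matches: 3)
  'quickly' -> not in reference -> no match (matches: 3)
  'outside' -> ref count 1 already used up (1/1) -> clipped, no match (matches: 3)
  'outside' -> ref count 1 already used up (1/1) -> clipped, no match (matches: 3)
  'outside' -> ref count 1 already used up (1/1) -> clipped, no match (matches: 3)
  'that' -> in reference (ref count 2, used 1/2) -> match (matches: 4)
Clipped matches: 4, Candidate length: 10
Precision = 4/10 = 2/5

2/5


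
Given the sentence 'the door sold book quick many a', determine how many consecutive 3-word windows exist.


Word trigrams from [7] words:
  Trigram 1: (the door sold)
  Trigram 2: (door sold book)
  Trigram 3: (sold book quick)
  Trigram 4: (book quick many)
  Trigram 5: (quick many a)
Total word trigrams: 7 - 2 = 5

5


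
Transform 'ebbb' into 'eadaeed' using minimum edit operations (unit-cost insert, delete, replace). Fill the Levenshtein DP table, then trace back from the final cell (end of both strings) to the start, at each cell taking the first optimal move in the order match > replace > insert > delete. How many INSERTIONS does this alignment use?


Edit distance = 6. Backtracking from cell (4, 7) with preference match > replace > insert > delete,
then listing the resulting alignment 'ebbb' -> 'eadaeed' left to right:
  Step 1: keep 'e'
  Step 2: insert 'a' [insertion #1]
  Step 3: insert 'd' [insertion #2]
  Step 4: insert 'a' [insertion #3]
  Step 5: replace b->e
  Step 6: replace b->e
  Step 7: replace b->d
Total insertions: 3

3


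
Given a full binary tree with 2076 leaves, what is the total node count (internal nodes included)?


Leaf nodes (terminals): 2076
Internal nodes = n - 1 = 2076 - 1 = 2075
Total = leaves + internal = 2076 + 2075 = 4151

4151


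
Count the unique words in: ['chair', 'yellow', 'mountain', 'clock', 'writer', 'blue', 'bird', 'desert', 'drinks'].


Listing all tokens and tracking unique types:
  Token 1: 'chair' -> NEW (unique so far: 1)
  Token 2: 'yellow' -> NEW (unique so far: 2)
  Token 3: 'mountain' -> NEW (unique so far: 3)
  Token 4: 'clock' -> NEW (unique so far: 4)
  Token 5: 'writer' -> NEW (unique so far: 5)
  Token 6: 'blue' -> NEW (unique so far: 6)
  Token 7: 'bird' -> NEW (unique so far: 7)
  Token 8: 'desert' -> NEW (unique so far: 8)
  Token 9: 'drinks' -> NEW (unique so far: 9)
Unique types: ('bird', 'blue', 'chair', 'clock', 'desert', 'drinks', 'mountain', 'writer', 'yellow')
Vocabulary size: 9

9


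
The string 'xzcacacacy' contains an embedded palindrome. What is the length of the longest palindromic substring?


Scanning 'xzcacacacy' for palindromic substrings.
Substring at positions 2-8: 'cacacac'.
Check: reverse('cacacac') = 'cacacac' -> palindrome confirmed.
Neighbouring characters ('z' / 'y') break symmetry, so it cannot extend further.
No longer palindromic substring exists; longest length = 7

7


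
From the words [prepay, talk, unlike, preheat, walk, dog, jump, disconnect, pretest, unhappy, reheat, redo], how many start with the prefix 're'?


Checking each word for prefix 're':
  'prepay' -> no (count: 0)
  'talk' -> no (count: 0)
  'unlike' -> no (count: 0)
  'preheat' -> no (count: 0)
  'walk' -> no (count: 0)
  'dog' -> no (count: 0)
  'jump' -> no (count: 0)
  'disconnect' -> no (count: 0)
  'pretest' -> no (count: 0)
  'unhappy' -> no (count: 0)
  'reheat' -> YES, starts with 're' (count: 1)
  'redo' -> YES, starts with 're' (count: 2)
Total with prefix 're': 2

2


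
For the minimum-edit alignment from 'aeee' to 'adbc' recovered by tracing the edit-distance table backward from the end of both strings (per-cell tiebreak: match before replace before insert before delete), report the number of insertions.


Edit distance = 3. Backtracking from cell (4, 4) with preference match > replace > insert > delete,
then listing the resulting alignment 'aeee' -> 'adbc' left to right:
  Step 1: keep 'a'
  Step 2: replace e->d
  Step 3: replace e->b
  Step 4: replace e->c
Total insertions: 0

0


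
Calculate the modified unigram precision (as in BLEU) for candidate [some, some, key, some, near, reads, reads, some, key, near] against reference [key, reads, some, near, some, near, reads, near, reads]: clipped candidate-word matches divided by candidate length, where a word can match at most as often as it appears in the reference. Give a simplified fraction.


Reference word counts: {'key': 1, 'near': 3, 'reads': 3, 'some': 2}
Checking each candidate word (with clipping):
  'some' -> in reference (ref count 2, used 1/2) -> match (matches: 1)
  'some' -> in reference (ref count 2, used 2/2) -> match (matches: 2)
  'key' -> in reference (ref count 1, used 1/1) -> match (matches: 3)
  'some' -> ref count 2 already used up (2/2) -> clipped, no match (matches: 3)
  'near' -> in reference (ref count 3, used 1/3) -> match (matches: 4)
  'reads' -> in reference (ref count 3, used 1/3) -> match (matches: 5)
  'reads' -> in reference (ref count 3, used 2/3) -> match (matches: 6)
  'some' -> ref count 2 already used up (2/2) -> clipped, no match (matches: 6)
  'key' -> ref count 1 already used up (1/1) -> clipped, no match (matches: 6)
  'near' -> in reference (ref count 3, used 2/3) -> match (matches: 7)
Clipped matches: 7, Candidate length: 10
Precision = 7/10

7/10


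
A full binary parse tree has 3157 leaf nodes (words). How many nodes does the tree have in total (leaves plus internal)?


Leaf nodes (terminals): 3157
Internal nodes = n - 1 = 3157 - 1 = 3156
Total = leaves + internal = 3157 + 3156 = 6313

6313


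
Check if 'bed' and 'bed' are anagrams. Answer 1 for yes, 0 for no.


Sort characters of 'bed': 'bde'
Sort characters of 'bed': 'bde'
Sorted forms match -> they ARE anagrams
Result: 1

1


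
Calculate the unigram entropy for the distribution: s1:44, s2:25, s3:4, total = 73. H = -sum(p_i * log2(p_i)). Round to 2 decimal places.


Computing entropy H = -sum(p_i * log2(p_i)):
  s1: p = 44/73 = 0.6027, -p*log2(p) = 0.4402
  s2: p = 25/73 = 0.3425, -p*log2(p) = 0.5294
  s3: p = 4/73 = 0.0548, -p*log2(p) = 0.2296
H = sum of terms = 1.1992
Rounded to 2 decimals: 1.20

1.20


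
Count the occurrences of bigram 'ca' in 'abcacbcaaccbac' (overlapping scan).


Scanning 'abcacbcaaccbac' for bigram 'ca':
  Position 0: 'ab' -> no
  Position 1: 'bc' -> no
  Position 2: 'ca' -> MATCH
  Position 3: 'ac' -> no
  Position 4: 'cb' -> no
  Position 5: 'bc' -> no
  Position 6: 'ca' -> MATCH
  Position 7: 'aa' -> no
  Position 8: 'ac' -> no
  Position 9: 'cc' -> no
  Position 10: 'cb' -> no
  Position 11: 'ba' -> no
  Position 12: 'ac' -> no
Total matches: 2

2


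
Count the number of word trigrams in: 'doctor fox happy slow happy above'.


Word trigrams from [6] words:
  Trigram 1: (doctor fox happy)
  Trigram 2: (fox happy slow)
  Trigram 3: (happy slow happy)
  Trigram 4: (slow happy above)
Total word trigrams: 6 - 2 = 4

4


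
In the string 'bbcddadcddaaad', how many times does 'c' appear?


Scanning 'bbcddadcddaaad' for 'c':
  Position 2: 'c' -> MATCH (count: 1)
  Position 7: 'c' -> MATCH (count: 2)
Total occurrences of 'c': 2

2


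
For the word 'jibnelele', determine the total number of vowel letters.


Scanning each character of 'jibnelele':
  Position 1: 'j' -> consonant (running count: 0)
  Position 2: 'i' -> vowel (running count: 1)
  Position 3: 'b' -> consonant (running count: 1)
  Position 4: 'n' -> consonant (running count: 1)
  Position 5: 'e' -> vowel (running count: 2)
  Position 6: 'l' -> consonant (running count: 2)
  Position 7: 'e' -> vowel (running count: 3)
  Position 8: 'l' -> consonant (running count: 3)
  Position 9: 'e' -> vowel (running count: 4)
Total vowels: 4

4


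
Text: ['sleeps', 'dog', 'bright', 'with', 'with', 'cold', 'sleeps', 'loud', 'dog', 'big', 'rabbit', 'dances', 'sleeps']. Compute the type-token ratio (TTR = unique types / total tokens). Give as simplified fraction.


Tokens: 13
Unique types: ('big', 'bright', 'cold', 'dances', 'dog', 'loud', 'rabbit', 'sleeps', 'with') = 9
TTR = 9/13
Already in lowest terms.

9/13


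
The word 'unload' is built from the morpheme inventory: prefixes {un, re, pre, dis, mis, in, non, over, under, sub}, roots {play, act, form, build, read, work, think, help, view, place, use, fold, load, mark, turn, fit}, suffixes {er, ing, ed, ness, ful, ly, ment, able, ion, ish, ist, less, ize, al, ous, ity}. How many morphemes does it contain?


Segmenting 'unload' against the inventory:
  'un' -> prefix (morpheme 1)
  'load' -> root (morpheme 2)
Total morphemes: 2

2


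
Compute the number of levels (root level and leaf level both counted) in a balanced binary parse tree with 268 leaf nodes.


In a balanced binary tree with n leaves the deepest leaf is ceil(log2(n)) edges below the root,
so counting node levels inclusive of root and leaves gives ceil(log2(n)) + 1 levels.
log2(268) = 8.0661
ceil(8.0661) = 9
levels = 9 + 1 = 10

10


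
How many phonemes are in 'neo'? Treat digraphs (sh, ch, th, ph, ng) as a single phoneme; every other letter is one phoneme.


Parsing 'neo' greedily, digraphs first:
  'n' -> consonant phoneme (phonemes so far: 1)
  'e' -> vowel phoneme (phonemes so far: 2)
  'o' -> vowel phoneme (phonemes so far: 3)
Total phonemes: 3

3


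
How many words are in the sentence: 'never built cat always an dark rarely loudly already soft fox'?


Counting words by splitting on spaces:
  Word 1: 'never'
  Word 2: 'built'
  Word 3: 'cat'
  Word 4: 'always'
  Word 5: 'an'
  Word 6: 'dark'
  Word 7: 'rarely'
  Word 8: 'loudly'
  Word 9: 'already'
  Word 10: 'soft'
  Word 11: 'fox'
Total words: 11

11


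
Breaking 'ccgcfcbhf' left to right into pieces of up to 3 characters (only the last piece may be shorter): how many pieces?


'ccgcfcbhf' has 9 characters.
Chunking with max size 3:
  Chunk 1: 'ccg' (positions 0-2)
  Chunk 2: 'cfc' (positions 3-5)
  Chunk 3: 'bhf' (positions 6-8)
Total chunks: ceil(9 / 3) = 3

3


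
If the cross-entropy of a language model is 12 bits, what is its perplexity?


Perplexity formula: PP = 2^H
H = 12
PP = 2^12
PP = 2^12 = 4096

4096


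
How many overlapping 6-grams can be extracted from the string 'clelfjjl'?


String 'clelfjjl' has length L = 8.
Number of overlapping n-grams = L - n + 1
Substituting: 8 - 6 + 1 = 3

3


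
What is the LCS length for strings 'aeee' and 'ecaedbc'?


DP table for LCS of 'aeee' and 'ecaedbc':
       e  c  a  e  d  b  c
    0  0  0  0  0  0  0  0
  a 0  0  0  1  1  1  1  1
  e 0  1  1  1  2  2  2  2
  e 0  1  1  1  2  2  2  2
  e 0  1  1  1  2  2  2  2
LCS: 'ae'
LCS length = 2

2


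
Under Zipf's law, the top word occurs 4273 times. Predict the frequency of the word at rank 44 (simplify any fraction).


Zipf's law: freq(rank) = f1 / rank
f1 = 4273, rank = 44
freq = 4273 / 44
GCD(4273, 44) = 1
Simplified: 4273/44

4273/44


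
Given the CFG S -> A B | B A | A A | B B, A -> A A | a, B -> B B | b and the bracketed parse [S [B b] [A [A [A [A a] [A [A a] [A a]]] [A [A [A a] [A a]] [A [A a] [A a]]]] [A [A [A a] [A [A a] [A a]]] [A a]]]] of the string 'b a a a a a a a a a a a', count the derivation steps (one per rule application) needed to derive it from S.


Every bracketed nonterminal node [X ...] in the tree is produced by exactly one rule application.
Reading the tree off as a leftmost derivation:
  Step 1: S  =>  B A   (applied S -> B A)
  Step 2: B A  =>  b A   (applied B -> b)
  Step 3: b A  =>  b A A   (applied A -> A A)
  Step 4: b A A  =>  b A A A   (applied A -> A A)
  Step 5: b A A A  =>  b A A A A   (applied A -> A A)
  Step 6: b A A A A  =>  b a A A A   (applied A -> a)
  Step 7: b a A A A  =>  b a A A A A   (applied A -> A A)
  Step 8: b a A A A A  =>  b a a A A A   (applied A -> a)
  Step 9: b a a A A A  =>  b a a a A A   (applied A -> a)
  Step 10: b a a a A A  =>  b a a a A A A   (applied A -> A A)
  Step 11: b a a a A A A  =>  b a a a A A A A   (applied A -> A A)
  Step 12: b a a a A A A A  =>  b a a a a A A A   (applied A -> a)
  Step 13: b a a a a A A A  =>  b a a a a a A A   (applied A -> a)
  Step 14: b a a a a a A A  =>  b a a a a a A A A   (applied A -> A A)
  Step 15: b a a a a a A A A  =>  b a a a a a a A A   (applied A -> a)
  Step 16: b a a a a a a A A  =>  b a a a a a a a A   (applied A -> a)
  Step 17: b a a a a a a a A  =>  b a a a a a a a A A   (applied A -> A A)
  Step 18: b a a a a a a a A A  =>  b a a a a a a a A A A   (applied A -> A A)
  Step 19: b a a a a a a a A A A  =>  b a a a a a a a a A A   (applied A -> a)
  Step 20: b a a a a a a a a A A  =>  b a a a a a a a a A A A   (applied A -> A A)
  Step 21: b a a a a a a a a A A A  =>  b a a a a a a a a a A A   (applied A -> a)
  Step 22: b a a a a a a a a a A A  =>  b a a a a a a a a a a A   (applied A -> a)
  Step 23: b a a a a a a a a a a A  =>  b a a a a a a a a a a a   (applied A -> a)
Final yield: b a a a a a a a a a a a
Total rewrite steps: 23

23


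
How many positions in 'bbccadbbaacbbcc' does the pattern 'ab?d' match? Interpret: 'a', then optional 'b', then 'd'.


Pattern: ab?d means 'a', then optional 'b', then 'd'.
Scanning 'bbccadbbaacbbcc' position-by-position:
  Pos 0: window 'bbc' -> no
  Pos 1: window 'bcc' -> no
  Pos 2: window 'cca' -> no
  Pos 3: window 'cad' -> no
  Pos 4: window 'adb' -> MATCH
  Pos 5: window 'dbb' -> no
  Pos 6: window 'bba' -> no
  Pos 7: window 'baa' -> no
  Pos 8: window 'aac' -> no
  Pos 9: window 'acb' -> no
  Pos 10: window 'cbb' -> no
  Pos 11: window 'bbc' -> no
  Pos 12: window 'bcc' -> no
  Pos 13: window 'cc' -> no
  Pos 14: window 'c' -> no
Total matches: 1

1


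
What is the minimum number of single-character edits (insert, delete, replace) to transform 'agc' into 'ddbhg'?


Building DP table for s1='agc' (len 3) and s2='ddbhg' (len 5):
       d  d  b  h  g
    0  1  2  3  4  5
  a 1  1  2  3  4  5
  g 2  2  2  3  4  4
  c 3  3  3  3  4  5
Edit distance = dp[3][5] = 5

5


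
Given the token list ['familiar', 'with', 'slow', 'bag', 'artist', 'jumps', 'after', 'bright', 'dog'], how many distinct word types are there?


Listing all tokens and tracking unique types:
  Token 1: 'familiar' -> NEW (unique so far: 1)
  Token 2: 'with' -> NEW (unique so far: 2)
  Token 3: 'slow' -> NEW (unique so far: 3)
  Token 4: 'bag' -> NEW (unique so far: 4)
  Token 5: 'artist' -> NEW (unique so far: 5)
  Token 6: 'jumps' -> NEW (unique so far: 6)
  Token 7: 'after' -> NEW (unique so far: 7)
  Token 8: 'bright' -> NEW (unique so far: 8)
  Token 9: 'dog' -> NEW (unique so far: 9)
Unique types: ('after', 'artist', 'bag', 'bright', 'dog', 'familiar', 'jumps', 'slow', 'with')
Vocabulary size: 9

9


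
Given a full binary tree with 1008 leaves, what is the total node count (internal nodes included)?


Leaf nodes (terminals): 1008
Internal nodes = n - 1 = 1008 - 1 = 1007
Total = leaves + internal = 1008 + 1007 = 2015

2015


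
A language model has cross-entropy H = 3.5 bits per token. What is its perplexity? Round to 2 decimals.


Perplexity formula: PP = 2^H
H = 3.5
PP = 2^3.5
Decompose: 2^3.5 = 2^3 * 2^0.5 = 2^3 * sqrt(2)
2^3 = 8, sqrt(2) ~ 1.4142136
PP ~ 8 * 1.4142136 = 11.3137088
Rounded to 2 decimals: 11.31

11.31


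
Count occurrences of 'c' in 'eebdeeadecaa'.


Scanning 'eebdeeadecaa' for 'c':
  Position 9: 'c' -> MATCH (count: 1)
Total occurrences of 'c': 1

1


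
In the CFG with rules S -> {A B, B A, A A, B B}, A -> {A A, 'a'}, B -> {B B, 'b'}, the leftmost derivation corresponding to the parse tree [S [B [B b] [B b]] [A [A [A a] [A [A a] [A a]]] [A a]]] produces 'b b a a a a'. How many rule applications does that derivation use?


Every bracketed nonterminal node [X ...] in the tree is produced by exactly one rule application.
Reading the tree off as a leftmost derivation:
  Step 1: S  =>  B A   (applied S -> B A)
  Step 2: B A  =>  B B A   (applied B -> B B)
  Step 3: B B A  =>  b B A   (applied B -> b)
  Step 4: b B A  =>  b b A   (applied B -> b)
  Step 5: b b A  =>  b b A A   (applied A -> A A)
  Step 6: b b A A  =>  b b A A A   (applied A -> A A)
  Step 7: b b A A A  =>  b b a A A   (applied A -> a)
  Step 8: b b a A A  =>  b b a A A A   (applied A -> A A)
  Step 9: b b a A A A  =>  b b a a A A   (applied A -> a)
  Step 10: b b a a A A  =>  b b a a a A   (applied A -> a)
  Step 11: b b a a a A  =>  b b a a a a   (applied A -> a)
Final yield: b b a a a a
Total rewrite steps: 11

11


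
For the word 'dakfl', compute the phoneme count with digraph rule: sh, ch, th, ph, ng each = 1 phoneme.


Parsing 'dakfl' greedily, digraphs first:
  'd' -> consonant phoneme (phonemes so far: 1)
  'a' -> vowel phoneme (phonemes so far: 2)
  'k' -> consonant phoneme (phonemes so far: 3)
  'f' -> consonant phoneme (phonemes so far: 4)
  'l' -> consonant phoneme (phonemes so far: 5)
Total phonemes: 5

5


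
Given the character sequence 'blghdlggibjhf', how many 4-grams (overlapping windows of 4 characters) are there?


String 'blghdlggibjhf' has length L = 13.
Number of overlapping n-grams = L - n + 1
Substituting: 13 - 4 + 1 = 10

10


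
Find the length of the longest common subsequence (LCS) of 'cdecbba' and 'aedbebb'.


DP table for LCS of 'cdecbba' and 'aedbebb':
       a  e  d  b  e  b  b
    0  0  0  0  0  0  0  0
  c 0  0  0  0  0  0  0  0
  d 0  0  0  1  1  1  1  1
  e 0  0  1  1  1  2  2  2
  c 0  0  1  1  1  2  2  2
  b 0  0  1  1  2  2  3  3
  b 0  0  1  1  2  2  3  4
  a 0  1  1  1  2  2  3  4
LCS: 'debb'
LCS length = 4

4


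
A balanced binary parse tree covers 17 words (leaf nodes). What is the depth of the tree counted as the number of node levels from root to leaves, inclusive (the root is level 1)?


In a balanced binary tree with n leaves the deepest leaf is ceil(log2(n)) edges below the root,
so counting node levels inclusive of root and leaves gives ceil(log2(n)) + 1 levels.
log2(17) = 4.0875
ceil(4.0875) = 5
levels = 5 + 1 = 6

6


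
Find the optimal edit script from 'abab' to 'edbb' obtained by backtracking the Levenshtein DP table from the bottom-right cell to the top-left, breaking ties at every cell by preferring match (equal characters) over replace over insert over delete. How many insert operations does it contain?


Edit distance = 3. Backtracking from cell (4, 4) with preference match > replace > insert > delete,
then listing the resulting alignment 'abab' -> 'edbb' left to right:
  Step 1: replace a->e
  Step 2: replace b->d
  Step 3: replace a->b
  Step 4: keep 'b'
Total insertions: 0

0


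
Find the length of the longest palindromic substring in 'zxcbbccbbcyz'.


Scanning 'zxcbbccbbcyz' for palindromic substrings.
Substring at positions 2-9: 'cbbccbbc'.
Check: reverse('cbbccbbc') = 'cbbccbbc' -> palindrome confirmed.
Neighbouring characters ('x' / 'y') break symmetry, so it cannot extend further.
No longer palindromic substring exists; longest length = 8

8


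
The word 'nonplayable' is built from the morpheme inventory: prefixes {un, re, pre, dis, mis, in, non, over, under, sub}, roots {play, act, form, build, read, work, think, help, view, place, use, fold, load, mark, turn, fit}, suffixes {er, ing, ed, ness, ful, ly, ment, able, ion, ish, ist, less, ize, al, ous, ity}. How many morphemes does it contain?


Segmenting 'nonplayable' against the inventory:
  'non' -> prefix (morpheme 1)
  'play' -> root (morpheme 2)
  'able' -> suffix (morpheme 3)
Total morphemes: 3

3


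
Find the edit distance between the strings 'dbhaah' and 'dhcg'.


Building DP table for s1='dbhaah' (len 6) and s2='dhcg' (len 4):
       d  h  c  g
    0  1  2  3  4
  d 1  0  1  2  3
  b 2  1  1  2  3
  h 3  2  1  2  3
  a 4  3  2  2  3
  a 5  4  3  3  3
  h 6  5  4  4  4
Edit distance = dp[6][4] = 4

4


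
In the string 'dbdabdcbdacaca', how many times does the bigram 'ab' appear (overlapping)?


Scanning 'dbdabdcbdacaca' for bigram 'ab':
  Position 0: 'db' -> no
  Position 1: 'bd' -> no
  Position 2: 'da' -> no
  Position 3: 'ab' -> MATCH
  Position 4: 'bd' -> no
  Position 5: 'dc' -> no
  Position 6: 'cb' -> no
  Position 7: 'bd' -> no
  Position 8: 'da' -> no
  Position 9: 'ac' -> no
  Position 10: 'ca' -> no
  Position 11: 'ac' -> no
  Position 12: 'ca' -> no
Total matches: 1

1


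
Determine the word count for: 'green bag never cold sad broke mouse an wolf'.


Counting words by splitting on spaces:
  Word 1: 'green'
  Word 2: 'bag'
  Word 3: 'never'
  Word 4: 'cold'
  Word 5: 'sad'
  Word 6: 'broke'
  Word 7: 'mouse'
  Word 8: 'an'
  Word 9: 'wolf'
Total words: 9

9


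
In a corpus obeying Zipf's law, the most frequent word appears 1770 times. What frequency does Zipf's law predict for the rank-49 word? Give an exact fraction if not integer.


Zipf's law: freq(rank) = f1 / rank
f1 = 1770, rank = 49
freq = 1770 / 49
GCD(1770, 49) = 1
Simplified: 1770/49

1770/49


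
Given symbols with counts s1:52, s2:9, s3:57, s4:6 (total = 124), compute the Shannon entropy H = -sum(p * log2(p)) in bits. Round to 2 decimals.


Computing entropy H = -sum(p_i * log2(p_i)):
  s1: p = 52/124 = 0.4194, -p*log2(p) = 0.5258
  s2: p = 9/124 = 0.0726, -p*log2(p) = 0.2747
  s3: p = 57/124 = 0.4597, -p*log2(p) = 0.5154
  s4: p = 6/124 = 0.0484, -p*log2(p) = 0.2114
H = sum of terms = 1.5273
Rounded to 2 decimals: 1.53

1.53


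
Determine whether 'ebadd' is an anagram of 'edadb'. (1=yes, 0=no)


Sort characters of 'ebadd': 'abdde'
Sort characters of 'edadb': 'abdde'
Sorted forms match -> they ARE anagrams
Result: 1

1


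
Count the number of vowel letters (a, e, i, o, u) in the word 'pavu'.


Scanning each character of 'pavu':
  Position 1: 'p' -> consonant (running count: 0)
  Position 2: 'a' -> vowel (running count: 1)
  Position 3: 'v' -> consonant (running count: 1)
  Position 4: 'u' -> vowel (running count: 2)
Total vowels: 2

2


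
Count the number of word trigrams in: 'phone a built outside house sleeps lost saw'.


Word trigrams from [8] words:
  Trigram 1: (phone a built)
  Trigram 2: (a built outside)
  Trigram 3: (built outside house)
  Trigram 4: (outside house sleeps)
  Trigram 5: (house sleeps lost)
  Trigram 6: (sleeps lost saw)
Total word trigrams: 8 - 2 = 6

6


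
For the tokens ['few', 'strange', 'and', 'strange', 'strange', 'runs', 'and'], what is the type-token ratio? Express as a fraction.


Tokens: 7
Unique types: ('and', 'few', 'runs', 'strange') = 4
TTR = 4/7
Already in lowest terms.

4/7


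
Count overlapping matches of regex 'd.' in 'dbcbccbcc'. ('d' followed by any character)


Pattern: d. means 'd' followed by any character.
Scanning 'dbcbccbcc' position-by-position:
  Pos 0: window 'db' -> MATCH
  Pos 1: window 'bc' -> no
  Pos 2: window 'cb' -> no
  Pos 3: window 'bc' -> no
  Pos 4: window 'cc' -> no
  Pos 5: window 'cb' -> no
  Pos 6: window 'bc' -> no
  Pos 7: window 'cc' -> no
  Pos 8: window 'c' -> no
Total matches: 1

1


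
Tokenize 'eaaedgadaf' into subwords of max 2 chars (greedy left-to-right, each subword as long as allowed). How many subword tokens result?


'eaaedgadaf' has 10 characters.
Chunking with max size 2:
  Chunk 1: 'ea' (positions 0-1)
  Chunk 2: 'ae' (positions 2-3)
  Chunk 3: 'dg' (positions 4-5)
  Chunk 4: 'ad' (positions 6-7)
  Chunk 5: 'af' (positions 8-9)
Total chunks: ceil(10 / 2) = 5

5


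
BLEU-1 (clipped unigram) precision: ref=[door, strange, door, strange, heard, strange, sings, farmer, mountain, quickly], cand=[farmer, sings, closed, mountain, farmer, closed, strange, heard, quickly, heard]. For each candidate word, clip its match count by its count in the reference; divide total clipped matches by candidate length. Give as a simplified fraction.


Reference word counts: {'door': 2, 'farmer': 1, 'heard': 1, 'mountain': 1, 'quickly': 1, 'sings': 1, 'strange': 3}
Checking each candidate word (with clipping):
  'farmer' -> in reference (ref count 1, used 1/1) -> match (matches: 1)
  'sings' -> in reference (ref count 1, used 1/1) -> match (matches: 2)
  'closed' -> not in reference -> no match (matches: 2)
  'mountain' -> in reference (ref count 1, used 1/1) -> match (matches: 3)
  'farmer' -> ref count 1 already used up (1/1) -> clipped, no match (matches: 3)
  'closed' -> not in reference -> no match (matches: 3)
  'strange' -> in reference (ref count 3, used 1/3) -> match (matches: 4)
  'heard' -> in reference (ref count 1, used 1/1) -> match (matches: 5)
  'quickly' -> in reference (ref count 1, used 1/1) -> match (matches: 6)
  'heard' -> ref count 1 already used up (1/1) -> clipped, no match (matches: 6)
Clipped matches: 6, Candidate length: 10
Precision = 6/10 = 3/5

3/5
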